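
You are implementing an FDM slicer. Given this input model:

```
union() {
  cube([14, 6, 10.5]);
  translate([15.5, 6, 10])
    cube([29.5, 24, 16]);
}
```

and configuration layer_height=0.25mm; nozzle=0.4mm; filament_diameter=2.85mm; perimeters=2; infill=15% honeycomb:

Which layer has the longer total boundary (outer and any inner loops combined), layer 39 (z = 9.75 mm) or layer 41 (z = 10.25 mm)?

Layer 39 (z = 9.75): the cube is present — its section is the full 14×6 rectangle (perimeter 40.00 mm); the cube at (15.5, 6) does not reach this height (z outside [10, 26]); Taking the union: only the 14×6 cube is present, so the union is just that shape — boundary = 40.00 mm. So its perimeter = 40.00 mm. Layer 41 (z = 10.25): the 14×6 cube contributes its full rectangle (perimeter 40.00 mm); the 29.5×24 cube at (15.5, 6) contributes its full rectangle (perimeter 107.00 mm); Taking the union: the 2 present regions are separate (no shared area or edge), so areas and boundary lengths simply add and each stays a separate island — boundary = 147.00 mm. So its perimeter = 147.00 mm. Layer 41 is larger (147.00 vs 40.00 mm).

layer 41 (z = 10.25 mm)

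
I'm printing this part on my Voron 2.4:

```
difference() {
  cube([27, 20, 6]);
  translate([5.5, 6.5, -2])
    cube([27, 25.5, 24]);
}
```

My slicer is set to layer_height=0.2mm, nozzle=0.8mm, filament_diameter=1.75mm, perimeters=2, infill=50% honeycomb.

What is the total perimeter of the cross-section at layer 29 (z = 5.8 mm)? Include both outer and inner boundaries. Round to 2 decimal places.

94.00 mm

At z = 5.8 mm: the cube (footprint 27×20) is included at this height (perimeter 94.00 mm); the 27×25.5 cube at (5.5, 6.5) contributes its full rectangle (perimeter 105.00 mm); After the difference (first − rest): starting from the 27×20 cube, the 27×25.5 cube at (5.5, 6.5) partially overlaps it — only the 290.25 mm² overlap (of its 688.50 mm²) is removed, clipping the outline — boundary = 94.00 mm. Overall, the cross-section is a single solid region. Total boundary length (outer) = 94.00 mm.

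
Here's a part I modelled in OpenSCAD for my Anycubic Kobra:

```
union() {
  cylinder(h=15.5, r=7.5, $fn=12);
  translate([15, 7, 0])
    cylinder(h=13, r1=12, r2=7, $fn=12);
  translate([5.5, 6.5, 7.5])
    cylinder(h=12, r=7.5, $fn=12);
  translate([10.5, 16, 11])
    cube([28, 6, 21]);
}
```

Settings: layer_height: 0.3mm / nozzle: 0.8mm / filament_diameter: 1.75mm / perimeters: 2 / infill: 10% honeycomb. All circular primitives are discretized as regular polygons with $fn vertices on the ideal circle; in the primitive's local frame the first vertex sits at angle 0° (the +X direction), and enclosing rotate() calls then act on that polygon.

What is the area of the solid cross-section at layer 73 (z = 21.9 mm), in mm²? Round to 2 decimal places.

At z = 21.9 mm: the cylinder is absent (z outside [0, 15.5]); the cone at (15, 7) does not reach this height (z outside [0, 13]); the cylinder at (5.5, 6.5) is absent (z outside [7.5, 19.5]); the cube at (10.5, 16) is present — its section is the full 28×6 rectangle (area 168.00 mm²); Combining (union): only the 28×6 cube at (10.5, 16) is present, so the union is just that shape — area = 168.00 mm². Overall, the cross-section is a single solid region. Net area = 168.00 mm².

168.00 mm²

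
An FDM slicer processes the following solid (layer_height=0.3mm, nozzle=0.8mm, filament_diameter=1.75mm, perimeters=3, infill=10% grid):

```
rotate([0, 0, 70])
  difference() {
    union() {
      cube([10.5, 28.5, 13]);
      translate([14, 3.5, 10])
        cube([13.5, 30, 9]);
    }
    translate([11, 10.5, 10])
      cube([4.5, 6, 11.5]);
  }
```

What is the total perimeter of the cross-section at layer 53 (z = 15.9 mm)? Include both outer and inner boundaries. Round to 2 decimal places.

At z = 15.9 mm: the cube does not reach this height (z outside [0, 13]); the cube at (14, 3.5) is present — its section is the full 13.5×30 rectangle (perimeter 87.00 mm); Merging all regions: only the 13.5×30 cube at (14, 3.5) is present, so the union is just that shape — boundary = 87.00 mm; the cube at (11, 10.5) (footprint 4.5×6) is included at this height (perimeter 21.00 mm); Subtracting the remaining from the first: starting from that combined region, the 4.5×6 cube at (11, 10.5) partially overlaps it — only the 9.00 mm² overlap (of its 27.00 mm²) is removed, clipping the outline — boundary = 90.00 mm; (rotated 70° about Z; rotation is an isometry so areas/perimeters/island counts are preserved). Overall, the cross-section is a single solid region. Total boundary length (outer) = 90.00 mm.

90.00 mm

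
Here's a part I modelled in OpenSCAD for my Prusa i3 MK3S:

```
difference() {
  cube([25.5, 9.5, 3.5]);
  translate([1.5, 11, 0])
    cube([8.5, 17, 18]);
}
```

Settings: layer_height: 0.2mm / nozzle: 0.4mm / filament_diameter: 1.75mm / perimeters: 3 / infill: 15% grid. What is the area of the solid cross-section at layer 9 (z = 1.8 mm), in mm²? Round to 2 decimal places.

At z = 1.8 mm: the cube (footprint 25.5×9.5) is included at this height (area 242.25 mm²); the cube at (1.5, 11) is present — its section is the full 8.5×17 rectangle (area 144.50 mm²); Taking the first minus the rest: starting from the 25.5×9.5 cube (242.25 mm²), the 8.5×17 cube at (1.5, 11) misses the remaining region (no effect) — area = 242.25 mm². Overall, the cross-section is a single solid region. Net area = 242.25 mm².

242.25 mm²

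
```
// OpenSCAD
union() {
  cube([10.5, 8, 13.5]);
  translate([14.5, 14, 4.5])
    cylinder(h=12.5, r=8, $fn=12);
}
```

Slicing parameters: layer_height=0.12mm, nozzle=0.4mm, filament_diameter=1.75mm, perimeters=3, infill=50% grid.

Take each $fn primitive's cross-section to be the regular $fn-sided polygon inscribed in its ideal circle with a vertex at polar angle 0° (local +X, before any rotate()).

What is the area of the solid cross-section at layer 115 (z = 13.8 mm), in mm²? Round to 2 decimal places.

At z = 13.8 mm: the cube is absent (z outside [0, 13.5]); the r=8 cylinder at (14.5, 14) contributes a regular 12-gon of circumradius 8 (area = (12/2)·8.000²·sin(360°/12) = 192.00 mm²); Combining (union): only the r=8 cylinder at (14.5, 14) is present, so the union is just that shape — area = 192.00 mm². Overall, the cross-section is a single solid region. Net area = 192.00 mm².

192.00 mm²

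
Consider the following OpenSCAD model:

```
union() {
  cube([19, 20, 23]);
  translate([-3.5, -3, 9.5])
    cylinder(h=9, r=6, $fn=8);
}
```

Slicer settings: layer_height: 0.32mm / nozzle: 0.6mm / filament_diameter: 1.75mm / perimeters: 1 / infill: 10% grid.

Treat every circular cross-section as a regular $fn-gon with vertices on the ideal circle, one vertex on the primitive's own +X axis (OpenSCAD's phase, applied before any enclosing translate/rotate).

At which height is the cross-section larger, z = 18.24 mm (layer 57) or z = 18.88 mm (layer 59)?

Layer 57 (z = 18.24): the cube is present — its section is the full 19×20 rectangle (area 380.00 mm²); the r=6 cylinder at (-3.5, -3) gives a regular 8-gon of circumradius 6 (constant along its height) (area = (8/2)·6.000²·sin(360°/8) = 101.82 mm²); Merging all regions: the regions partially overlap — summed areas 481.82 mm² minus the doubly-counted overlap 1.36 mm² gives 480.47 mm² — area = 480.47 mm². So its area = 480.47 mm². Layer 59 (z = 18.88): the cube is present — its section is the full 19×20 rectangle (area 380.00 mm²); the cylinder at (-3.5, -3) is absent (z outside [9.5, 18.5]); Combining (union): only the 19×20 cube is present, so the union is just that shape — area = 380.00 mm². So its area = 380.00 mm². Layer 57 is larger (480.47 vs 380.00 mm²).

layer 57 (z = 18.24 mm)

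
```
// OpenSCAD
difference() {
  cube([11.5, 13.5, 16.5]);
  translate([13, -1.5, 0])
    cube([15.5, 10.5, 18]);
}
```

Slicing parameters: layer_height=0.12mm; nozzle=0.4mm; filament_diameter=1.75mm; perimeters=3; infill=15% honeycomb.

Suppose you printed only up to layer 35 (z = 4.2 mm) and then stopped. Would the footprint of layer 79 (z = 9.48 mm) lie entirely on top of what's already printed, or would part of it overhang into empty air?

entirely on top

Compare the two slices. At z = 4.2: the cube is present — its section is the full 11.5×13.5 rectangle (area 155.25 mm²); the 15.5×10.5 cube at (13, -1.5) contributes its full rectangle (area 162.75 mm²); After the difference (first − rest): starting from the 11.5×13.5 cube (155.25 mm²), the 15.5×10.5 cube at (13, -1.5) misses the remaining region (no effect) — area = 155.25 mm². At z = 9.48: the cube (footprint 11.5×13.5) is included at this height (area 155.25 mm²); the cube at (13, -1.5) is present — its section is the full 15.5×10.5 rectangle (area 162.75 mm²); Subtracting the remaining from the first: starting from the 11.5×13.5 cube (155.25 mm²), the 15.5×10.5 cube at (13, -1.5) misses the remaining region (no effect) — area = 155.25 mm². Checking containment: the cross-section at z = 9.48 is a subset of the cross-section at z = 4.2.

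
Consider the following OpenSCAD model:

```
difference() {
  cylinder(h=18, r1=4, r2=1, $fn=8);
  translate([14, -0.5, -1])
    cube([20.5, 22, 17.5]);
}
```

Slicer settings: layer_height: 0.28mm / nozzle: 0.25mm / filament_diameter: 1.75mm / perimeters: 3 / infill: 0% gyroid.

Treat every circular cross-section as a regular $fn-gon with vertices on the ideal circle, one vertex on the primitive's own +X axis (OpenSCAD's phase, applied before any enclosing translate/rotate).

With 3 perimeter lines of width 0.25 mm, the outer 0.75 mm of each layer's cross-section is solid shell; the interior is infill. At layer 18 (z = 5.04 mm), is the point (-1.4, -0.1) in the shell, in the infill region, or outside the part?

infill

At z = 5.04 mm: the cone: at t=0.280 of its height the radius interpolates to r₁+(r₂−r₁)t = 3.160, giving a regular 8-gon of that circumradius; the cube at (14, -0.5) is present — its section is the full 20.5×22 rectangle; After the difference (first − rest): starting from the cone, the 20.5×22 cube at (14, -0.5) misses the remaining region (no effect) — 1 connected region. Overall, the cross-section is a single solid region. The nearest boundary edge runs (-2.23, -2.23)→(-3.16, 0.00); distance from the point to it = 1.59 mm. The point is inside the cross-section and 1.59 mm from the nearest boundary — more than the 0.75 mm shell width (3 × 0.25), so it's in the infill interior.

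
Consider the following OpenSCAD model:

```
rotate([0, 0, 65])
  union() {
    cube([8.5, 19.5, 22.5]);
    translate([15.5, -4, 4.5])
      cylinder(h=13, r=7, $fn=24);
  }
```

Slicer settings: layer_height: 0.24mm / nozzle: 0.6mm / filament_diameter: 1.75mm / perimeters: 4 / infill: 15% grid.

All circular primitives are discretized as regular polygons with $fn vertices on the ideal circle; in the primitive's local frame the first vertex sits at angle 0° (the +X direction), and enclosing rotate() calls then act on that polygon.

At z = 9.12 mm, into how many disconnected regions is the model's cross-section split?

At z = 9.12 mm: the cube (footprint 8.5×19.5) is included at this height; the cylinder at (15.5, -4): section is a regular 24-gon, circumradius r=7; Taking the union: the 2 present regions are separate (no shared area or edge), so areas and boundary lengths simply add and each stays a separate island — 2 connected regions; (rotated 65° about Z; rotation is an isometry so areas/perimeters/island counts are preserved). The result has 2 disconnected regions.

2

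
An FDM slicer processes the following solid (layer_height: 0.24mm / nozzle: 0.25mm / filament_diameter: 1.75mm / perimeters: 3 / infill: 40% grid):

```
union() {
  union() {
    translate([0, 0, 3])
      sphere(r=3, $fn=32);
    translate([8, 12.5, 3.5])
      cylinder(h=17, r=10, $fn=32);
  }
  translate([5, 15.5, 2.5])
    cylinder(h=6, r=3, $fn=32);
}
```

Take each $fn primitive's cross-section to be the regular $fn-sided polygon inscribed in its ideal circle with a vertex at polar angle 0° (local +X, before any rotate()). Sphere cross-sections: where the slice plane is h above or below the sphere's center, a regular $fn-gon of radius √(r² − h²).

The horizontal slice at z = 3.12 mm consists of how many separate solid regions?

At z = 3.12 mm: the r=3 sphere contributes a regular 32-gon of circumradius √(3²−0.12²) = 2.998; the cylinder at (8, 12.5) is absent (z outside [3.5, 20.5]); Merging all regions: only the r=3 sphere is present, so the union is just that shape — 1 connected region; the r=3 cylinder at (5, 15.5) gives a regular 32-gon of circumradius 3 (constant along its height); Merging all regions: the 2 present regions are separate (no shared area or edge), so areas and boundary lengths simply add and each stays a separate island — 2 connected regions. The result has 2 disconnected regions.

2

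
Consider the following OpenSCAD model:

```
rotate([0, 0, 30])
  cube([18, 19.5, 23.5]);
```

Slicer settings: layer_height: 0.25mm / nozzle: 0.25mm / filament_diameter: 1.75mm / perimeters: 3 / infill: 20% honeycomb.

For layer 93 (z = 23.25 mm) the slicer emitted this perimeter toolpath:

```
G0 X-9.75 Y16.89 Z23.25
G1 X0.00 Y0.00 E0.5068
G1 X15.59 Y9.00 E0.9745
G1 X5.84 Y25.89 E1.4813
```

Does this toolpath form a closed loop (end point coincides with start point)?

Start point (G0): (-9.75, 16.89). End point (last G1): the path does not return to the start — open.

no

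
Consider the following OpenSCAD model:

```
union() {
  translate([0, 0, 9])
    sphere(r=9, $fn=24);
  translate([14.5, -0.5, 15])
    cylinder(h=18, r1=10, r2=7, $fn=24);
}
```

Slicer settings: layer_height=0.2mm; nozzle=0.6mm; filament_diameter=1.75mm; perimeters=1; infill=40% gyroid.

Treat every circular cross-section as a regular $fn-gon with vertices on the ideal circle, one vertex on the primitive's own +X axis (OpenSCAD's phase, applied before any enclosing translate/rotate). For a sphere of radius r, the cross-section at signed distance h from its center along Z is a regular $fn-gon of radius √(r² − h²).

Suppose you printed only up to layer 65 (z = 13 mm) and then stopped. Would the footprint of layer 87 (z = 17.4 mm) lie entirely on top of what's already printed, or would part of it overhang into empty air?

Compare the two slices. At z = 13: the r=9 sphere contributes a regular 24-gon of circumradius √(9²−4²) = 8.062 (area = (24/2)·8.062²·sin(360°/24) = 201.88 mm²); the cone at (14.5, -0.5) is absent (z outside [15, 33]); Merging all regions: only the r=9 sphere is present, so the union is just that shape — area = 201.88 mm². At z = 17.4: the sphere: section is a regular 24-gon, circumradius = √(r²−h²) = √(9²−8.4²) = 3.231 (area = (24/2)·3.231²·sin(360°/24) = 32.42 mm²); the cone at (14.5, -0.5): at t=0.133 of its height the radius interpolates to r₁+(r₂−r₁)t = 9.600, giving a regular 24-gon of that circumradius (area = (24/2)·9.600²·sin(360°/24) = 286.23 mm²); Merging all regions: the 2 present regions are separate (no shared area or edge), so areas and boundary lengths simply add and each stays a separate island — area = 318.66 mm². Checking containment: at z = 17.4 the cross-section extends beyond the z = 13 cross-section by about 265.81 mm².

part overhangs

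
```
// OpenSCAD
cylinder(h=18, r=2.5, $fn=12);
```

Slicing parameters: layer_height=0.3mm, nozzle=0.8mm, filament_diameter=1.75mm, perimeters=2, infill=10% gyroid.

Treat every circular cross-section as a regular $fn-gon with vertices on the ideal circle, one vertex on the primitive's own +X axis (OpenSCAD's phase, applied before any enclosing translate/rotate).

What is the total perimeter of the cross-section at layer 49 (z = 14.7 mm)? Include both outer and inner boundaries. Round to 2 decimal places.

15.53 mm

At z = 14.7 mm: the r=2.5 cylinder contributes a regular 12-gon of circumradius 2.5 (perimeter = 2·12·2.500·sin(180°/12) = 15.53 mm). Overall, the cross-section is a single solid region. Total boundary length (outer) = 15.53 mm.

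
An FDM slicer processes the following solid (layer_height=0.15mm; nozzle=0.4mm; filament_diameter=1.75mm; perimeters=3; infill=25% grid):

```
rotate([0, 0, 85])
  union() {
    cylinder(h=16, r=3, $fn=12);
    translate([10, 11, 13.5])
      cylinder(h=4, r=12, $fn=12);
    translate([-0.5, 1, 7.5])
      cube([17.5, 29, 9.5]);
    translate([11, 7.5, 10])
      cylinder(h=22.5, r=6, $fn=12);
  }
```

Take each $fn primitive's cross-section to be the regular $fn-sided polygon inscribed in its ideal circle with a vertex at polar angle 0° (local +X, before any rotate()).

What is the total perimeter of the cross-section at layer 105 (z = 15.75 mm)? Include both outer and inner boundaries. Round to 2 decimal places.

At z = 15.75 mm: the r=3 cylinder gives a regular 12-gon of circumradius 3 (constant along its height) (perimeter = 2·12·3.000·sin(180°/12) = 18.63 mm); the r=12 cylinder at (10, 11) contributes a regular 12-gon of circumradius 12 (perimeter = 2·12·12.000·sin(180°/12) = 74.54 mm); the cube at (-0.5, 1) (footprint 17.5×29) is included at this height (perimeter 93.00 mm); the r=6 cylinder at (11, 7.5) contributes a regular 12-gon of circumradius 6 (perimeter = 2·12·6.000·sin(180°/12) = 37.27 mm); Merging all regions: the regions partially overlap (shared area 460.08 mm²), so the edge portions inside another operand are dropped and the merged outline is re-measured after clipping — boundary = 106.77 mm; (whole slice rotated 85° about Z — lengths, areas and connectivity unchanged). Overall, the cross-section is a single solid region. Total boundary length (outer) = 106.77 mm.

106.77 mm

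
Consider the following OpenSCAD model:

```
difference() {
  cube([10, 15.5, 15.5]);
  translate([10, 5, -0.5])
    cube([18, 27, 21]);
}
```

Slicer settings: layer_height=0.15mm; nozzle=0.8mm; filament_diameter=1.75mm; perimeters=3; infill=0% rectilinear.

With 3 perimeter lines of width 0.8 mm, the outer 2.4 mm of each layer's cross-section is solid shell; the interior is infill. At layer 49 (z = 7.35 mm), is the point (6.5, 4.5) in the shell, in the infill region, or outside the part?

At z = 7.35 mm: the 10×15.5 cube contributes its full rectangle; the cube at (10, 5) (footprint 18×27) is included at this height; Taking the first minus the rest: starting from the 10×15.5 cube, the 18×27 cube at (10, 5) misses the remaining region (no effect) — 1 connected region. Overall, the cross-section is a single solid region. The nearest boundary edge runs (10.00, 5.00)→(10.00, 0.00); distance from the point to it = 3.50 mm. The point is inside the cross-section and 3.50 mm from the nearest boundary — more than the 2.4 mm shell width (3 × 0.8), so it's in the infill interior.

infill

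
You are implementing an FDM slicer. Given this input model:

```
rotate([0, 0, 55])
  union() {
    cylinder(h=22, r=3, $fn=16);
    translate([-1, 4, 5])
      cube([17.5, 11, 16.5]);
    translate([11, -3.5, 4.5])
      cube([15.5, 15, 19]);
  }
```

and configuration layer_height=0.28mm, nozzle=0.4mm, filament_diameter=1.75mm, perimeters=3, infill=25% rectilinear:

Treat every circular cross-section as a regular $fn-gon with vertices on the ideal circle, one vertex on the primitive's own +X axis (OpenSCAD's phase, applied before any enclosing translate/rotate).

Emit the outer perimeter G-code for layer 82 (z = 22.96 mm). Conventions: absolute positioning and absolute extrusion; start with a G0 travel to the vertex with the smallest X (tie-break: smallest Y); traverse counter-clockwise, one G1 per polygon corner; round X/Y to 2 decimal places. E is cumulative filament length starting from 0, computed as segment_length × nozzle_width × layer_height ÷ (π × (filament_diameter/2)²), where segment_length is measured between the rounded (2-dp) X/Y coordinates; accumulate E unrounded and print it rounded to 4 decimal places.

G0 X-3.11 Y15.61 Z22.96
G1 X9.18 Y7.00 E0.6987
G1 X18.07 Y19.70 E1.4206
G1 X5.78 Y28.30 E2.1191
G1 X-3.11 Y15.61 E2.8405

At z = 22.96 mm: the cylinder does not reach this height (z outside [0, 22]); the cube at (-1, 4) does not reach this height (z outside [5, 21.5]); the cube at (11, -3.5) (footprint 15.5×15) is included at this height; Combining (union): only the 15.5×15 cube at (11, -3.5) is present, so the union is just that shape — 1 connected region; (whole slice rotated 55° about Z — lengths, areas and connectivity unchanged). The outline is a single polygon with 4 vertices. Extrusion per mm of travel: 0.4 × 0.28 / (π × 0.875²) = 0.046564. Accumulating E over each segment gives final E = 2.8405.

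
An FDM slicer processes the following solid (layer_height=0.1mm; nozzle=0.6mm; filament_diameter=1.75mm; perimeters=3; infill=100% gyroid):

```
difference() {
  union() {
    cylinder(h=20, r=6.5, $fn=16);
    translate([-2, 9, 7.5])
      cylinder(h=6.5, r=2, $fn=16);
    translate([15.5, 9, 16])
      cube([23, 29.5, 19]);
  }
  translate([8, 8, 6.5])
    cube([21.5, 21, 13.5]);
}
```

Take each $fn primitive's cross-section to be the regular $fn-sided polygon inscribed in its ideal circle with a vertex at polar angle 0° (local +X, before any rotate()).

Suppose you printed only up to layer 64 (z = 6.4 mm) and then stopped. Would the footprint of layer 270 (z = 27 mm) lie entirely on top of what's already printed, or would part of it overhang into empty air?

part overhangs

Compare the two slices. At z = 6.4: the cylinder: section is a regular 16-gon, circumradius r=6.5 (area = (16/2)·6.500²·sin(360°/16) = 129.35 mm²); the cylinder at (-2, 9) is absent (z outside [7.5, 14]); the cube at (15.5, 9) does not reach this height (z outside [16, 35]); Combining (union): only the r=6.5 cylinder is present, so the union is just that shape — area = 129.35 mm²; the cube at (8, 8) is not intersected at this z (z outside [6.5, 20]); Taking the first minus the rest: none of the subtracted shapes is present at this height, so that combined region is unchanged — area = 129.35 mm². At z = 27: the cylinder is not intersected at this z (z outside [0, 20]); the cylinder at (-2, 9) does not reach this height (z outside [7.5, 14]); the cube at (15.5, 9) (footprint 23×29.5) is included at this height (area 678.50 mm²); Merging all regions: only the 23×29.5 cube at (15.5, 9) is present, so the union is just that shape — area = 678.50 mm²; the cube at (8, 8) is not intersected at this z (z outside [6.5, 20]); After the difference (first − rest): none of the subtracted shapes is present at this height, so the result so far is unchanged — area = 678.50 mm². Checking containment: at z = 27 the cross-section extends beyond the z = 6.4 cross-section by about 678.50 mm².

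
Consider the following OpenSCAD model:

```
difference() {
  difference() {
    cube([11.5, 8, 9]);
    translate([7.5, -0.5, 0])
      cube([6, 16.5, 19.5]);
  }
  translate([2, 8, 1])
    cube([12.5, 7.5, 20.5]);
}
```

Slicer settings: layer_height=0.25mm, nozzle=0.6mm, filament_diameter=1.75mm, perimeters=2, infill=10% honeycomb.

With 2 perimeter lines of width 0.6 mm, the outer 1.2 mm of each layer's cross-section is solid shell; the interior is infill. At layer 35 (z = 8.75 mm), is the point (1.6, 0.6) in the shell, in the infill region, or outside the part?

shell

At z = 8.75 mm: the cube (footprint 11.5×8) is included at this height; the cube at (7.5, -0.5) is present — its section is the full 6×16.5 rectangle; Subtracting the remaining from the first: starting from the 11.5×8 cube, the 6×16.5 cube at (7.5, -0.5) partially overlaps it — only the 32.00 mm² overlap (of its 99.00 mm²) is removed, clipping the outline — 1 connected region; the cube at (2, 8) is present — its section is the full 12.5×7.5 rectangle; Subtracting the remaining from the first: starting from the result so far, the 12.5×7.5 cube at (2, 8) misses the remaining region (no effect) — 1 connected region. Overall, the cross-section is a single solid region. The nearest boundary edge runs (7.50, 0.00)→(0.00, 0.00); distance from the point to it = 0.60 mm. The point is inside the cross-section, 0.60 mm from the nearest boundary — within the 1.2 mm shell band (2 × 0.6).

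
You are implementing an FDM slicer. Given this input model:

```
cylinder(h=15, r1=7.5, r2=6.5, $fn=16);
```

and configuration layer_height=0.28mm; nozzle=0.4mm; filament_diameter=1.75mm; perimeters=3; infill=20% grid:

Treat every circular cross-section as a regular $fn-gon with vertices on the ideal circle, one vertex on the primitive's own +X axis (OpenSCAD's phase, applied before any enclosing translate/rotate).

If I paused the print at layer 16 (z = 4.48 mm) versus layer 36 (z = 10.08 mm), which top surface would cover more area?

Layer 16 (z = 4.48): the cone: at t=0.299 of its height the radius interpolates to r₁+(r₂−r₁)t = 7.201, giving a regular 16-gon of that circumradius (area = (16/2)·7.201²·sin(360°/16) = 158.77 mm²). So its area = 158.77 mm². Layer 36 (z = 10.08): the cone (r1=7.5→r2=6.5) has section circumradius 6.828 here — a regular 16-gon (area = (16/2)·6.828²·sin(360°/16) = 142.73 mm²). So its area = 142.73 mm². Layer 16 is larger (158.77 vs 142.73 mm²).

layer 16 (z = 4.48 mm)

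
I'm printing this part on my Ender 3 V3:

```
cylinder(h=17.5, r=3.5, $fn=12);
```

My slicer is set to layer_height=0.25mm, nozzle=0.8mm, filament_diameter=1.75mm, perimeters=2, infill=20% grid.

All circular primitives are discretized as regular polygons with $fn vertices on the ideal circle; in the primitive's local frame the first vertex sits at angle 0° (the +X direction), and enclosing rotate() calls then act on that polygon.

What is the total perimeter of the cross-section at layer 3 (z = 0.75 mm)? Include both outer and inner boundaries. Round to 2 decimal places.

21.74 mm

At z = 0.75 mm: the r=3.5 cylinder gives a regular 12-gon of circumradius 3.5 (constant along its height) (perimeter = 2·12·3.500·sin(180°/12) = 21.74 mm). Overall, the cross-section is a single solid region. Total boundary length (outer) = 21.74 mm.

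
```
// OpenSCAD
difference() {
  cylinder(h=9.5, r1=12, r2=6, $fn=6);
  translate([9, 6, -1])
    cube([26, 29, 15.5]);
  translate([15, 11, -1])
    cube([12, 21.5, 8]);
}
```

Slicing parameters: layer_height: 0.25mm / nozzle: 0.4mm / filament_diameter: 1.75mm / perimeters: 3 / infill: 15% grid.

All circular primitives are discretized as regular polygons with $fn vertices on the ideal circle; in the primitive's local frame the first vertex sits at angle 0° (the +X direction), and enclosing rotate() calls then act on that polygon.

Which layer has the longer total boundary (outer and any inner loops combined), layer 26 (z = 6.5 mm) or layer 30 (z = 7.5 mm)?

Layer 26 (z = 6.5): the cone (r1=12→r2=6) has section circumradius 7.895 here — a regular 6-gon (perimeter = 2·6·7.895·sin(180°/6) = 47.37 mm); the cube at (9, 6) (footprint 26×29) is included at this height (perimeter 110.00 mm); the cube at (15, 11) (footprint 12×21.5) is included at this height (perimeter 67.00 mm); After the difference (first − rest): starting from the cone, the 26×29 cube at (9, 6) misses the remaining region (no effect); the 12×21.5 cube at (15, 11) misses the remaining region (no effect) — boundary = 47.37 mm. So its perimeter = 47.37 mm. Layer 30 (z = 7.5): the cone: at t=0.789 of its height the radius interpolates to r₁+(r₂−r₁)t = 7.263, giving a regular 6-gon of that circumradius (perimeter = 2·6·7.263·sin(180°/6) = 43.58 mm); the cube at (9, 6) is present — its section is the full 26×29 rectangle (perimeter 110.00 mm); the cube at (15, 11) is not intersected at this z (z outside [-1, 7]); Taking the first minus the rest: starting from the cone, the 26×29 cube at (9, 6) misses the remaining region (no effect) — boundary = 43.58 mm. So its perimeter = 43.58 mm. Layer 26 is larger (47.37 vs 43.58 mm).

layer 26 (z = 6.5 mm)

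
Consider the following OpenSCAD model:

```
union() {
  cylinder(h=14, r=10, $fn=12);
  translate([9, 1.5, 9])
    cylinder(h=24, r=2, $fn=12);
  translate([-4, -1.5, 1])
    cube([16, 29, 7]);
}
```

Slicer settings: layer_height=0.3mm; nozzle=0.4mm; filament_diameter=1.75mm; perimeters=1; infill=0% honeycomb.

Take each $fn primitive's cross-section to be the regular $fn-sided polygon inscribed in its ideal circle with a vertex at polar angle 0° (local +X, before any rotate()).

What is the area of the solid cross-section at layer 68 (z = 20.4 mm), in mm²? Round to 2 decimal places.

12.00 mm²

At z = 20.4 mm: the cylinder is absent (z outside [0, 14]); the r=2 cylinder at (9, 1.5) contributes a regular 12-gon of circumradius 2 (area = (12/2)·2.000²·sin(360°/12) = 12.00 mm²); the cube at (-4, -1.5) does not reach this height (z outside [1, 8]); Merging all regions: only the r=2 cylinder at (9, 1.5) is present, so the union is just that shape — area = 12.00 mm². Overall, the cross-section is a single solid region. Net area = 12.00 mm².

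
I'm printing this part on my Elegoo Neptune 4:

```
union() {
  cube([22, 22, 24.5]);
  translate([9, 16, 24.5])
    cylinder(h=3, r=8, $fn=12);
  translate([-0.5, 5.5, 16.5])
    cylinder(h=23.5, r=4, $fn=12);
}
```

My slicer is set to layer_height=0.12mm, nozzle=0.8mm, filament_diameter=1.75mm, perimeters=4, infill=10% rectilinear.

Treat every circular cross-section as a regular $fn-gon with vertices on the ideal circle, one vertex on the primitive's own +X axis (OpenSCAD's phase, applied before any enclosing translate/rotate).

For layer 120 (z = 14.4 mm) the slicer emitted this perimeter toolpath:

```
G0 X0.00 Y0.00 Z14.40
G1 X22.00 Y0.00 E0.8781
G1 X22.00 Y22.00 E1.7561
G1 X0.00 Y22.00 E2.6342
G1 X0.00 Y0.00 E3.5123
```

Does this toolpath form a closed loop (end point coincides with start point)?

yes

Start point (G0): (0.00, 0.00). End point (last G1): the path returns to the start — closed.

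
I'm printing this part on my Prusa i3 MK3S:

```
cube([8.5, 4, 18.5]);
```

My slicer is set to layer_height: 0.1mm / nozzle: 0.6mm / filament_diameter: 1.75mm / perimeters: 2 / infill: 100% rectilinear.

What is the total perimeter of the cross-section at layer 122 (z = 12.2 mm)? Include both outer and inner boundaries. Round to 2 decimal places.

At z = 12.2 mm: the cube is present — its section is the full 8.5×4 rectangle (perimeter 25.00 mm). Overall, the cross-section is a single solid region. Total boundary length (outer) = 25.00 mm.

25.00 mm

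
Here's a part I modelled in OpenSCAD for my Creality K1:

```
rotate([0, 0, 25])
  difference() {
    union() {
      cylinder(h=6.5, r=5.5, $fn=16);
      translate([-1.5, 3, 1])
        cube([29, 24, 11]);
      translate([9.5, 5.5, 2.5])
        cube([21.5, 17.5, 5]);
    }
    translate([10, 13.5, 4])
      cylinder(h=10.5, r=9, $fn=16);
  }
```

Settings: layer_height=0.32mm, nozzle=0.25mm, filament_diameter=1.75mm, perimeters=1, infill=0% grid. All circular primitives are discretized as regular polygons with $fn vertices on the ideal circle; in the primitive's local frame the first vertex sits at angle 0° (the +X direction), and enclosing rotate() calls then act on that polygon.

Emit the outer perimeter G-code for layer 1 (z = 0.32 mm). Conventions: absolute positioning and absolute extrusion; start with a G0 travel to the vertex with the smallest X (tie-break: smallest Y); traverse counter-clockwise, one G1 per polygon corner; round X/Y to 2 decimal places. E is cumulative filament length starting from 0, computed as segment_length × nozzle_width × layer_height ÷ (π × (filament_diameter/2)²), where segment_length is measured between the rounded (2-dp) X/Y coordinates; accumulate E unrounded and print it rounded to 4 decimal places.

G0 X-5.49 Y-0.24 Z0.32
G1 X-4.98 Y-2.32 E0.0712
G1 X-3.72 Y-4.06 E0.1427
G1 X-1.88 Y-5.17 E0.2142
G1 X0.24 Y-5.49 E0.2855
G1 X2.32 Y-4.98 E0.3567
G1 X4.06 Y-3.72 E0.4281
G1 X5.17 Y-1.88 E0.4996
G1 X5.49 Y0.24 E0.5709
G1 X4.98 Y2.32 E0.6422
G1 X3.72 Y4.06 E0.7136
G1 X1.88 Y5.17 E0.7851
G1 X-0.24 Y5.49 E0.8564
G1 X-2.32 Y4.98 E0.9276
G1 X-4.06 Y3.72 E0.9991
G1 X-5.17 Y1.88 E1.0706
G1 X-5.49 Y-0.24 E1.1419

At z = 0.32 mm: the cylinder: section is a regular 16-gon, circumradius r=5.5; the cube at (-1.5, 3) is absent (z outside [1, 12]); the cube at (9.5, 5.5) is not intersected at this z (z outside [2.5, 7.5]); Taking the union: only the r=5.5 cylinder is present, so the union is just that shape — 1 connected region; the cylinder at (10, 13.5) is absent (z outside [4, 14.5]); Taking the first minus the rest: none of the subtracted shapes is present at this height, so that combined region is unchanged — 1 connected region; (rotated 25° about Z; rotation is an isometry so areas/perimeters/island counts are preserved). The outline is a single polygon with 16 vertices. Extrusion per mm of travel: 0.25 × 0.32 / (π × 0.875²) = 0.033260. Accumulating E over each segment gives final E = 1.1419.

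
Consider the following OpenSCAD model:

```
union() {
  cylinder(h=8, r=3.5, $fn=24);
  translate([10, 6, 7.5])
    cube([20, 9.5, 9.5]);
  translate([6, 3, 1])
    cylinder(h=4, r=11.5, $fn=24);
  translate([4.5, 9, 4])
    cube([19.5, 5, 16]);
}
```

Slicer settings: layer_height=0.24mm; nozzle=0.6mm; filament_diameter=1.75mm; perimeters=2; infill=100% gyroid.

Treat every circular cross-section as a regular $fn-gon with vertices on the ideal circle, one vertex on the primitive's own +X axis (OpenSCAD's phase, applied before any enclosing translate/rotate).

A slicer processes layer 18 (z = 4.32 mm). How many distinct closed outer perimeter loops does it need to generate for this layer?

1

At z = 4.32 mm: the cylinder: section is a regular 24-gon, circumradius r=3.5; the cube at (10, 6) does not reach this height (z outside [7.5, 17]); the cylinder at (6, 3): section is a regular 24-gon, circumradius r=11.5; the cube at (4.5, 9) (footprint 19.5×5) is included at this height; Combining (union): the regions partially overlap (shared area 81.99 mm²), so overlapping operands fuse into one piece — 1 connected region. The result has 1 disconnected region.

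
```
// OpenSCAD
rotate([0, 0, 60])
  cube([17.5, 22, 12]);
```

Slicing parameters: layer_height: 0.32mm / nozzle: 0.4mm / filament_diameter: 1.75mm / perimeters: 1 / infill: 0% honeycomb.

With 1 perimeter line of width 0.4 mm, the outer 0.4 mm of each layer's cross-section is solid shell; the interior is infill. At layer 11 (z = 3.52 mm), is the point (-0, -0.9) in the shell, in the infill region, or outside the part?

At z = 3.52 mm: the cube is present — its section is the full 17.5×22 rectangle; (rotated 60° about Z; rotation is an isometry so areas/perimeters/island counts are preserved). Overall, the cross-section is a single solid region. Undo the 60° rotation: the query point maps to (-0.779, -0.450) in the un-rotated model frame. The nearest boundary edge runs (0.00, 0.00)→(17.50, 0.00); distance from the point to it = 0.90 mm. The point is not inside any of the regions above, so it lies outside the cross-section (0.90 mm from the nearest boundary).

outside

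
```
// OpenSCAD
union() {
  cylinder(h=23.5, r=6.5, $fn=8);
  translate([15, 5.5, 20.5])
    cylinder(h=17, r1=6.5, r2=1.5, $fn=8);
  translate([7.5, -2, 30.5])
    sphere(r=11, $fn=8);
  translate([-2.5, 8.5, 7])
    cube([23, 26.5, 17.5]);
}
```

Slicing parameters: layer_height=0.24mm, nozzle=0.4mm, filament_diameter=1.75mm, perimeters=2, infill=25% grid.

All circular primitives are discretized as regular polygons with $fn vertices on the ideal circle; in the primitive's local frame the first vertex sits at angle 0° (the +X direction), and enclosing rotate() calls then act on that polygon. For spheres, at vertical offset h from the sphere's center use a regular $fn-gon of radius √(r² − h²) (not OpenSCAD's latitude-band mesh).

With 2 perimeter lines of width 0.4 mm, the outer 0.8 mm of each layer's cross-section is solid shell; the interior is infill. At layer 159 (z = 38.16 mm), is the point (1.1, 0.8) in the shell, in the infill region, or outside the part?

shell

At z = 38.16 mm: the cylinder is not intersected at this z (z outside [0, 23.5]); the cone at (15, 5.5) is absent (z outside [20.5, 37.5]); the r=11 sphere at (7.5, -2) contributes a regular 8-gon of circumradius √(11²−7.66²) = 7.895; the cube at (-2.5, 8.5) does not reach this height (z outside [7, 24.5]); Taking the union: only the r=11 sphere at (7.5, -2) is present, so the union is just that shape — 1 connected region. Overall, the cross-section is a single solid region. The nearest boundary edge runs (1.92, 3.58)→(-0.39, -2.00); distance from the point to it = 0.31 mm. The point is inside the cross-section, 0.31 mm from the nearest boundary — within the 0.8 mm shell band (2 × 0.4).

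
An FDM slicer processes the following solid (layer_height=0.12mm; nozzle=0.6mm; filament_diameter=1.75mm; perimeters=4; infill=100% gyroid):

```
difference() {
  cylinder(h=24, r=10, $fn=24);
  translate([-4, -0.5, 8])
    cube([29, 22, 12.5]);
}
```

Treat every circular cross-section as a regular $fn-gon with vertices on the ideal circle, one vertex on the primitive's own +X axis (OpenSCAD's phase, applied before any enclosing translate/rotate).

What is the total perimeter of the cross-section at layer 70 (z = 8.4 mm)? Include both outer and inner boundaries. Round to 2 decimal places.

65.86 mm

At z = 8.4 mm: the r=10 cylinder contributes a regular 24-gon of circumradius 10 (perimeter = 2·24·10.000·sin(180°/24) = 62.65 mm); the cube at (-4, -0.5) is present — its section is the full 29×22 rectangle (perimeter 102.00 mm); Taking the first minus the rest: starting from the r=10 cylinder, the 29×22 cube at (-4, -0.5) partially overlaps it — only the 123.29 mm² overlap (of its 638.00 mm²) is removed, clipping the outline — boundary = 65.86 mm. Overall, the cross-section is a single solid region. Total boundary length (outer) = 65.86 mm.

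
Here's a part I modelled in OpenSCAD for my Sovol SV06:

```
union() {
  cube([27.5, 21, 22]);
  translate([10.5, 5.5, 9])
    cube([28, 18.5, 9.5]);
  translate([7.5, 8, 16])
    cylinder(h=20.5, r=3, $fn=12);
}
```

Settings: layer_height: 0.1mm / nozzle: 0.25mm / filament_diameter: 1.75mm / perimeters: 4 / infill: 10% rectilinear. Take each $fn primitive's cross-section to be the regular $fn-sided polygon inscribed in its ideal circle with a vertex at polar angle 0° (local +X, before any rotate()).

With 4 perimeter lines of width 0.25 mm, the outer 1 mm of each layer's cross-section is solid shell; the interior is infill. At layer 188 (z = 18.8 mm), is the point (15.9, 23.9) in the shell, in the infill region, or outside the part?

outside

At z = 18.8 mm: the 27.5×21 cube contributes its full rectangle; the cube at (10.5, 5.5) is not intersected at this z (z outside [9, 18.5]); the cylinder at (7.5, 8): section is a regular 12-gon, circumradius r=3; Taking the union: the r=3 cylinder at (7.5, 8) lies entirely inside the 27.5×21 cube, so the union is just the 27.5×21 cube — 1 connected region. Overall, the cross-section is a single solid region. The nearest boundary edge runs (0.00, 21.00)→(27.50, 21.00); distance from the point to it = 2.90 mm. The point is not inside any of the regions above, so it lies outside the cross-section (2.90 mm from the nearest boundary).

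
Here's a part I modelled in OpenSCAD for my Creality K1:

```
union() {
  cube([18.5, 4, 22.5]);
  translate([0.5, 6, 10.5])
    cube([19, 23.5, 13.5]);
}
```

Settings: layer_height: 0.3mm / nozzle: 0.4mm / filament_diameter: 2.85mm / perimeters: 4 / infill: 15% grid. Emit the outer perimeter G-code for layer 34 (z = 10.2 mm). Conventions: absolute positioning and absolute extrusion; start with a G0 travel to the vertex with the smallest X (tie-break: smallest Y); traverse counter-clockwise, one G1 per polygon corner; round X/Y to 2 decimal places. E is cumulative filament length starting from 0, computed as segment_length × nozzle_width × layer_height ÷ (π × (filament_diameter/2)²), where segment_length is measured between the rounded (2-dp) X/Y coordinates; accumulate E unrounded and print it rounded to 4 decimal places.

At z = 10.2 mm: the cube is present — its section is the full 18.5×4 rectangle; the cube at (0.5, 6) is absent (z outside [10.5, 24]); Merging all regions: only the 18.5×4 cube is present, so the union is just that shape — 1 connected region. The outline is a single polygon with 4 vertices. Extrusion per mm of travel: 0.4 × 0.3 / (π × 1.425²) = 0.018811. Accumulating E over each segment gives final E = 0.8465.

G0 X0.00 Y0.00 Z10.20
G1 X18.50 Y0.00 E0.3480
G1 X18.50 Y4.00 E0.4232
G1 X0.00 Y4.00 E0.7712
G1 X0.00 Y0.00 E0.8465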